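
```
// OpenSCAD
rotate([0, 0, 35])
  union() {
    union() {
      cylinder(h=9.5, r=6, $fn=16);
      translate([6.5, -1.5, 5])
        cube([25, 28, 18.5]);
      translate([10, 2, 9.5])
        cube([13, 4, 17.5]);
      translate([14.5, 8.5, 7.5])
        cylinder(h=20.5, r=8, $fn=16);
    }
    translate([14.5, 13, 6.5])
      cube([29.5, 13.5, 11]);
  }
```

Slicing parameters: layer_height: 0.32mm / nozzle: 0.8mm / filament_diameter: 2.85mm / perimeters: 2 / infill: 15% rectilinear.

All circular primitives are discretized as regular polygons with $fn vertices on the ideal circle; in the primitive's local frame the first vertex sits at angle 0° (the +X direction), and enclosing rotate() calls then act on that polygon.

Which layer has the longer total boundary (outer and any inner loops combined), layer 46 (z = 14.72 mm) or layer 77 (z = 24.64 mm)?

Layer 46 (z = 14.72): the cylinder does not reach this height (z outside [0, 9.5]); the 25×28 cube at (6.5, -1.5) contributes its full rectangle (perimeter 106.00 mm); the 13×4 cube at (10, 2) contributes its full rectangle (perimeter 34.00 mm); the r=8 cylinder at (14.5, 8.5) contributes a regular 16-gon of circumradius 8 (perimeter = 2·16·8.000·sin(180°/16) = 49.94 mm); Merging all regions: the regions partially overlap (shared area 247.93 mm²), so the edge portions inside another operand are dropped and the merged outline is re-measured after clipping — boundary = 106.00 mm; the cube at (14.5, 13) (footprint 29.5×13.5) is included at this height (perimeter 86.00 mm); Taking the union: the regions partially overlap (shared area 229.50 mm²), so the edge portions inside another operand are dropped and the merged outline is re-measured after clipping — boundary = 131.00 mm; (whole slice rotated 35° about Z — lengths, areas and connectivity unchanged). So its perimeter = 131.00 mm. Layer 77 (z = 24.64): the cylinder is not intersected at this z (z outside [0, 9.5]); the cube at (6.5, -1.5) is absent (z outside [5, 23.5]); the cube at (10, 2) is present — its section is the full 13×4 rectangle (perimeter 34.00 mm); the r=8 cylinder at (14.5, 8.5) contributes a regular 16-gon of circumradius 8 (perimeter = 2·16·8.000·sin(180°/16) = 49.94 mm); Combining (union): the regions partially overlap (shared area 43.35 mm²), so the edge portions inside another operand are dropped and the merged outline is re-measured after clipping — boundary = 53.88 mm; the cube at (14.5, 13) is absent (z outside [6.5, 17.5]); Merging all regions: only the result so far is present, so the union is just that shape — boundary = 53.88 mm; (whole slice rotated 35° about Z — lengths, areas and connectivity unchanged). So its perimeter = 53.88 mm. Layer 46 is larger (131.00 vs 53.88 mm).

layer 46 (z = 14.72 mm)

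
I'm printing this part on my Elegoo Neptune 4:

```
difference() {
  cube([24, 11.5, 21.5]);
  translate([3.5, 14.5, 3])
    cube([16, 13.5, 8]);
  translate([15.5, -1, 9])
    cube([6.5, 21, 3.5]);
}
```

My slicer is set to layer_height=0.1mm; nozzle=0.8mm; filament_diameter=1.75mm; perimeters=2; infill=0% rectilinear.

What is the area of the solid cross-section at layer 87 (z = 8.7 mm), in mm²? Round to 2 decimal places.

At z = 8.7 mm: the cube is present — its section is the full 24×11.5 rectangle (area 276.00 mm²); the 16×13.5 cube at (3.5, 14.5) contributes its full rectangle (area 216.00 mm²); the cube at (15.5, -1) is absent (z outside [9, 12.5]); After the difference (first − rest): starting from the 24×11.5 cube (276.00 mm²), the 16×13.5 cube at (3.5, 14.5) misses the remaining region (no effect) — area = 276.00 mm². Overall, the cross-section is a single solid region. Net area = 276.00 mm².

276.00 mm²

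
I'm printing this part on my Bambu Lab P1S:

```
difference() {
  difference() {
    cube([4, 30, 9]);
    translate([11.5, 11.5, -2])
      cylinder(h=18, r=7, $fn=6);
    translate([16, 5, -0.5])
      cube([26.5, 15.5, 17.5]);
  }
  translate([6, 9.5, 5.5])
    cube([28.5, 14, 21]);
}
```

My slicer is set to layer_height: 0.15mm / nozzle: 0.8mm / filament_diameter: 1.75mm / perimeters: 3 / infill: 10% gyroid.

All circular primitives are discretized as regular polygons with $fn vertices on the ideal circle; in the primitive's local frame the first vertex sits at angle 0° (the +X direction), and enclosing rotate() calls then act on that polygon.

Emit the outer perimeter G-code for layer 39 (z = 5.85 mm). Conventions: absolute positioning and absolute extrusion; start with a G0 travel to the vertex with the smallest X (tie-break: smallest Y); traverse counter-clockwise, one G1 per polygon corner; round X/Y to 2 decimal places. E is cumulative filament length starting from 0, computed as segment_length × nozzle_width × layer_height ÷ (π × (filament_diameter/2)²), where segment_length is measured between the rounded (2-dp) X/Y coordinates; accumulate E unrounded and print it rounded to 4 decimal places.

G0 X0.00 Y0.00 Z5.85
G1 X4.00 Y0.00 E0.1996
G1 X4.00 Y30.00 E1.6963
G1 X0.00 Y30.00 E1.8958
G1 X0.00 Y0.00 E3.3925

At z = 5.85 mm: the cube (footprint 4×30) is included at this height; the r=7 cylinder at (11.5, 11.5) gives a regular 6-gon of circumradius 7 (constant along its height); the cube at (16, 5) (footprint 26.5×15.5) is included at this height; Taking the first minus the rest: starting from the 4×30 cube, the r=7 cylinder at (11.5, 11.5) misses the remaining region (no effect); the 26.5×15.5 cube at (16, 5) misses the remaining region (no effect) — 1 connected region; the cube at (6, 9.5) is present — its section is the full 28.5×14 rectangle; Taking the first minus the rest: starting from that combined region, the 28.5×14 cube at (6, 9.5) misses the remaining region (no effect) — 1 connected region. The outline is a single polygon with 4 vertices. Extrusion per mm of travel: 0.8 × 0.15 / (π × 0.875²) = 0.049890. Accumulating E over each segment gives final E = 3.3925.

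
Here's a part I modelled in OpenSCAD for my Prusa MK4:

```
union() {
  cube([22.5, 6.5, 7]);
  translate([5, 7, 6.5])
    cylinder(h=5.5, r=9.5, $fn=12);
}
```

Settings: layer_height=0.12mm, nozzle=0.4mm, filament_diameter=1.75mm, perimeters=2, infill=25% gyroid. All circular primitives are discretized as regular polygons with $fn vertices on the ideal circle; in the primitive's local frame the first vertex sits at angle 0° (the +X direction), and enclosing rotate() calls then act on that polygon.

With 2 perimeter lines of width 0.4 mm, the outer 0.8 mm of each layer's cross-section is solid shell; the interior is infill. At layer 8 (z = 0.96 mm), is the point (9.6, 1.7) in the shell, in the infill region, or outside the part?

infill

At z = 0.96 mm: the 22.5×6.5 cube contributes its full rectangle; the cylinder at (5, 7) does not reach this height (z outside [6.5, 12]); Taking the union: only the 22.5×6.5 cube is present, so the union is just that shape — 1 connected region. Overall, the cross-section is a single solid region. The nearest boundary edge runs (0.00, 0.00)→(22.50, 0.00); distance from the point to it = 1.70 mm. The point is inside the cross-section and 1.70 mm from the nearest boundary — more than the 0.8 mm shell width (2 × 0.4), so it's in the infill interior.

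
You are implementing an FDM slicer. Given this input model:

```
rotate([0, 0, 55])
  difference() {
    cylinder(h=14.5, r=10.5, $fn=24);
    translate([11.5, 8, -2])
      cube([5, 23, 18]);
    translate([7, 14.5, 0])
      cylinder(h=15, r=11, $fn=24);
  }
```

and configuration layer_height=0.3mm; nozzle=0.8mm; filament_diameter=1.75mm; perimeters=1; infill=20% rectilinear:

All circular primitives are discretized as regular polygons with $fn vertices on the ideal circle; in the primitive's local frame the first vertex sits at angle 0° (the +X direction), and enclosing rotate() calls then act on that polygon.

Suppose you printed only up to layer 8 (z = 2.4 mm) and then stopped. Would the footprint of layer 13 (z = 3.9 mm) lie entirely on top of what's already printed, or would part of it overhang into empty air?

Compare the two slices. At z = 2.4: the r=10.5 cylinder gives a regular 24-gon of circumradius 10.5 (constant along its height) (area = (24/2)·10.500²·sin(360°/24) = 342.42 mm²); the cube at (11.5, 8) (footprint 5×23) is included at this height (area 115.00 mm²); the r=11 cylinder at (7, 14.5) contributes a regular 24-gon of circumradius 11 (area = (24/2)·11.000²·sin(360°/24) = 375.81 mm²); Taking the first minus the rest: starting from the r=10.5 cylinder (342.42 mm²), the 5×23 cube at (11.5, 8) misses the remaining region (no effect); the r=11 cylinder at (7, 14.5) partially overlaps it — only the 50.82 mm² overlap (of its 375.81 mm²) is removed, clipping the outline — area = 291.60 mm²; (whole slice rotated 55° about Z — lengths, areas and connectivity unchanged). At z = 3.9: the cylinder: section is a regular 24-gon, circumradius r=10.5 (area = (24/2)·10.500²·sin(360°/24) = 342.42 mm²); the 5×23 cube at (11.5, 8) contributes its full rectangle (area 115.00 mm²); the cylinder at (7, 14.5): section is a regular 24-gon, circumradius r=11 (area = (24/2)·11.000²·sin(360°/24) = 375.81 mm²); After the difference (first − rest): starting from the r=10.5 cylinder (342.42 mm²), the 5×23 cube at (11.5, 8) misses the remaining region (no effect); the r=11 cylinder at (7, 14.5) partially overlaps it — only the 50.82 mm² overlap (of its 375.81 mm²) is removed, clipping the outline — area = 291.60 mm²; (whole slice rotated 55° about Z — lengths, areas and connectivity unchanged). Checking containment: the cross-section at z = 3.9 is a subset of the cross-section at z = 2.4.

entirely on top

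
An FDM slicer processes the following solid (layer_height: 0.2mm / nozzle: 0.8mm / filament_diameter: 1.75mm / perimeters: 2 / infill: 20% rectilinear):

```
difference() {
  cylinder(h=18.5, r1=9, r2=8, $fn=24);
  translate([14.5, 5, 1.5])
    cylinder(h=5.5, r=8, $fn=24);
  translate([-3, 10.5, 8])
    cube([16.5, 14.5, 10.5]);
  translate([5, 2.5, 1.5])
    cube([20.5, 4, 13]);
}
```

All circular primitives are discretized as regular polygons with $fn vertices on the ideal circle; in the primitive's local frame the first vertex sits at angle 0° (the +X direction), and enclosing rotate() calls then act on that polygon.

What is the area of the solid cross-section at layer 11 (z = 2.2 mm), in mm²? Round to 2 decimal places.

231.96 mm²

At z = 2.2 mm: the cone (r1=9→r2=8) has section circumradius 8.881 here — a regular 24-gon (area = (24/2)·8.881²·sin(360°/24) = 244.97 mm²); the cylinder at (14.5, 5): section is a regular 24-gon, circumradius r=8 (area = (24/2)·8.000²·sin(360°/24) = 198.77 mm²); the cube at (-3, 10.5) does not reach this height (z outside [8, 18.5]); the cube at (5, 2.5) is present — its section is the full 20.5×4 rectangle (area 82.00 mm²); Taking the first minus the rest: starting from the cone (244.97 mm²), the r=8 cylinder at (14.5, 5) partially overlaps it — only the 6.63 mm² overlap (of its 198.77 mm²) is removed, clipping the outline; the 20.5×4 cube at (5, 2.5) partially overlaps it — only the 6.38 mm² overlap (of its 82.00 mm²) is removed, clipping the outline — area = 231.96 mm². Overall, the cross-section is a single solid region. Net area = 231.96 mm².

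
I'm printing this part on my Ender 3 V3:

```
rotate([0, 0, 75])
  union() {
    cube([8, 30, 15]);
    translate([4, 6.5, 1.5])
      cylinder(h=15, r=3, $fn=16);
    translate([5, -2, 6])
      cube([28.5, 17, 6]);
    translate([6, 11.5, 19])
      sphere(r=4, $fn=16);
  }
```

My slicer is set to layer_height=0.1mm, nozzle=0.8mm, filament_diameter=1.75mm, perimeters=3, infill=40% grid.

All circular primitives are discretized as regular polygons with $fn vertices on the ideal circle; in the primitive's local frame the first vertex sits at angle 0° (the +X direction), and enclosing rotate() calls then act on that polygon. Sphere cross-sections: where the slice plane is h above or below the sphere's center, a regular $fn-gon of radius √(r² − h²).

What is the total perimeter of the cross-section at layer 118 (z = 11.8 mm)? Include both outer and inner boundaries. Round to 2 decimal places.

At z = 11.8 mm: the cube is present — its section is the full 8×30 rectangle (perimeter 76.00 mm); the cylinder at (4, 6.5): section is a regular 16-gon, circumradius r=3 (perimeter = 2·16·3.000·sin(180°/16) = 18.73 mm); the cube at (5, -2) is present — its section is the full 28.5×17 rectangle (perimeter 91.00 mm); the sphere at (6, 11.5) does not reach this height (|z−center|=7.200 > r=4); Combining (union): the regions partially overlap (shared area 72.55 mm²), so the edge portions inside another operand are dropped and the merged outline is re-measured after clipping — boundary = 131.00 mm; (rotated 75° about Z; rotation is an isometry so areas/perimeters/island counts are preserved). Overall, the cross-section is a single solid region. Total boundary length (outer) = 131.00 mm.

131.00 mm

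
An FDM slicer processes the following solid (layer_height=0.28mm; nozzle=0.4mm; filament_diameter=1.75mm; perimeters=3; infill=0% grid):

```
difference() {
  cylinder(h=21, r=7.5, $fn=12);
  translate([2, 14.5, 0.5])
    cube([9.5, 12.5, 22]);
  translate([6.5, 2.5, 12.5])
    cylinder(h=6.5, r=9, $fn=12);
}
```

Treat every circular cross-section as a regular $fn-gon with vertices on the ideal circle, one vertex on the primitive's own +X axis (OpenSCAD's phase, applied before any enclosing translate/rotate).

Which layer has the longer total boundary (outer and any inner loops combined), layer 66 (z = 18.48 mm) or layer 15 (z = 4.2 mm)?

Layer 66 (z = 18.48): the r=7.5 cylinder contributes a regular 12-gon of circumradius 7.5 (perimeter = 2·12·7.500·sin(180°/12) = 46.59 mm); the cube at (2, 14.5) (footprint 9.5×12.5) is included at this height (perimeter 44.00 mm); the r=9 cylinder at (6.5, 2.5) gives a regular 12-gon of circumradius 9 (constant along its height) (perimeter = 2·12·9.000·sin(180°/12) = 55.90 mm); After the difference (first − rest): starting from the r=7.5 cylinder, the 9.5×12.5 cube at (2, 14.5) misses the remaining region (no effect); the r=9 cylinder at (6.5, 2.5) partially overlaps it — only the 94.50 mm² overlap (of its 243.00 mm²) is removed, clipping the outline — boundary = 43.55 mm. So its perimeter = 43.55 mm. Layer 15 (z = 4.2): the r=7.5 cylinder gives a regular 12-gon of circumradius 7.5 (constant along its height) (perimeter = 2·12·7.500·sin(180°/12) = 46.59 mm); the cube at (2, 14.5) is present — its section is the full 9.5×12.5 rectangle (perimeter 44.00 mm); the cylinder at (6.5, 2.5) does not reach this height (z outside [12.5, 19]); Subtracting the remaining from the first: starting from the r=7.5 cylinder, the 9.5×12.5 cube at (2, 14.5) misses the remaining region (no effect) — boundary = 46.59 mm. So its perimeter = 46.59 mm. Layer 15 is larger (46.59 vs 43.55 mm).

layer 15 (z = 4.2 mm)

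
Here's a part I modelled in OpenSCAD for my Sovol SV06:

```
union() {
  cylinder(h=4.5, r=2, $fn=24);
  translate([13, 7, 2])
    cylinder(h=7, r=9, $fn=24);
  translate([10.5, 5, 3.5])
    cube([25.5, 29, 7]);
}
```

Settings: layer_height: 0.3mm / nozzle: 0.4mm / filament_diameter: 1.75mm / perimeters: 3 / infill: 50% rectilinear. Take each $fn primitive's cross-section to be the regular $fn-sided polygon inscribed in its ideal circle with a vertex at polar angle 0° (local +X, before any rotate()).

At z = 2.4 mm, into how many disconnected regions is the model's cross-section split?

At z = 2.4 mm: the r=2 cylinder contributes a regular 24-gon of circumradius 2; the r=9 cylinder at (13, 7) gives a regular 24-gon of circumradius 9 (constant along its height); the cube at (10.5, 5) is absent (z outside [3.5, 10.5]); Combining (union): the 2 present regions are separate (no shared area or edge), so areas and boundary lengths simply add and each stays a separate island — 2 connected regions. The result has 2 disconnected regions.

2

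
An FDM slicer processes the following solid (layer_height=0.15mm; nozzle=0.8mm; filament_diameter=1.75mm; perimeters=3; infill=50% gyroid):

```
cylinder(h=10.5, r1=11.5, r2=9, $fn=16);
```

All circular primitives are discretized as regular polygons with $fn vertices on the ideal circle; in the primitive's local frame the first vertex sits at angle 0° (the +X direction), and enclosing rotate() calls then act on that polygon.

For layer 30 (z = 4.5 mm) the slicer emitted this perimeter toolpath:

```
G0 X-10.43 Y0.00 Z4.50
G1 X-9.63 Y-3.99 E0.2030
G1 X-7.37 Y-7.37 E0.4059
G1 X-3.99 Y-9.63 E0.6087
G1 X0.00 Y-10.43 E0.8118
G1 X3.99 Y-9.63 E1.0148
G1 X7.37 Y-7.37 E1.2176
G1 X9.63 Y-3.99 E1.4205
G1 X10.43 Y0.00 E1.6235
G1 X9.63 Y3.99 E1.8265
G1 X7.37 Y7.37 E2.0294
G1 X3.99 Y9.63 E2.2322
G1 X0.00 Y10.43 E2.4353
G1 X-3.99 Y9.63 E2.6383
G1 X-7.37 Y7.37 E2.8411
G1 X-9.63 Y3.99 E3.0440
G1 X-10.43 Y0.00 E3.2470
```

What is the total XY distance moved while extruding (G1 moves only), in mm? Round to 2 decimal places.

Sum the Euclidean lengths of each G1 segment: total = 65.08 mm.

65.08 mm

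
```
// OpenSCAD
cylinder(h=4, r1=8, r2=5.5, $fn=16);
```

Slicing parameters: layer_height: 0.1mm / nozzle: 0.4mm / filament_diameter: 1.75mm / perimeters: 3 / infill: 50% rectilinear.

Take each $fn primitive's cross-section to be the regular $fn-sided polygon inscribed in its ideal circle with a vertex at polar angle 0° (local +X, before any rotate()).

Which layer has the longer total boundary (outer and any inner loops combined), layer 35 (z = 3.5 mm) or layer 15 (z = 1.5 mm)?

Layer 35 (z = 3.5): the cone: at t=0.875 of its height the radius interpolates to r₁+(r₂−r₁)t = 5.812, giving a regular 16-gon of that circumradius (perimeter = 2·16·5.812·sin(180°/16) = 36.29 mm). So its perimeter = 36.29 mm. Layer 15 (z = 1.5): the cone contributes a regular 16-gon of circumradius 7.062 (interpolated between r1=8 and r2=5.5 at t=0.375) (perimeter = 2·16·7.062·sin(180°/16) = 44.09 mm). So its perimeter = 44.09 mm. Layer 15 is larger (44.09 vs 36.29 mm).

layer 15 (z = 1.5 mm)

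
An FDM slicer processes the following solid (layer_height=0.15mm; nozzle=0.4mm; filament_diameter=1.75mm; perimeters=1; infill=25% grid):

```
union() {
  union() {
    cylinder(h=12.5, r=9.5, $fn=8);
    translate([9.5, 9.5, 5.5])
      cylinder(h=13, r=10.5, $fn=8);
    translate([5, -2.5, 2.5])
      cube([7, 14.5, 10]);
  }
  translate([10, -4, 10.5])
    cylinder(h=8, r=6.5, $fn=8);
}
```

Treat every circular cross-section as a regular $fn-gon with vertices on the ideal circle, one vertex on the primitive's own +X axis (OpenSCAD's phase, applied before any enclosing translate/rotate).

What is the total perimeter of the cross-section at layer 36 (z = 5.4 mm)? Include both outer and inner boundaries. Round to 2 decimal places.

75.94 mm

At z = 5.4 mm: the cylinder: section is a regular 8-gon, circumradius r=9.5 (perimeter = 2·8·9.500·sin(180°/8) = 58.17 mm); the cylinder at (9.5, 9.5) is not intersected at this z (z outside [5.5, 18.5]); the cube at (5, -2.5) is present — its section is the full 7×14.5 rectangle (perimeter 43.00 mm); Combining (union): the regions partially overlap (shared area 31.45 mm²), so the edge portions inside another operand are dropped and the merged outline is re-measured after clipping — boundary = 75.94 mm; the cylinder at (10, -4) does not reach this height (z outside [10.5, 18.5]); Combining (union): only the result so far is present, so the union is just that shape — boundary = 75.94 mm. Overall, the cross-section is a single solid region. Total boundary length (outer) = 75.94 mm.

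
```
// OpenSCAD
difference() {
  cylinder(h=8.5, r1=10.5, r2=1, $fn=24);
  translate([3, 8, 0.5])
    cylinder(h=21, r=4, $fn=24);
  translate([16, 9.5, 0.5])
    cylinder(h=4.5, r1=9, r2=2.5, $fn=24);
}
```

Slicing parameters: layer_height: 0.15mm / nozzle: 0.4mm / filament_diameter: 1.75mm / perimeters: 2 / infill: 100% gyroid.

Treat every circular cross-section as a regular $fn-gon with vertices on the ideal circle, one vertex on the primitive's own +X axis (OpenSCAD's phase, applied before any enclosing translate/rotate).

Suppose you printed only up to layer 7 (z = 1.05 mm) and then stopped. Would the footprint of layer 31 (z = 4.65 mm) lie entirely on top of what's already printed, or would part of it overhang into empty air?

entirely on top

Compare the two slices. At z = 1.05: the cone: at t=0.124 of its height the radius interpolates to r₁+(r₂−r₁)t = 9.326, giving a regular 24-gon of that circumradius (area = (24/2)·9.326²·sin(360°/24) = 270.15 mm²); the r=4 cylinder at (3, 8) gives a regular 24-gon of circumradius 4 (constant along its height) (area = (24/2)·4.000²·sin(360°/24) = 49.69 mm²); the cone at (16, 9.5): at t=0.122 of its height the radius interpolates to r₁+(r₂−r₁)t = 8.206, giving a regular 24-gon of that circumradius (area = (24/2)·8.206²·sin(360°/24) = 209.12 mm²); Subtracting the remaining from the first: starting from the cone (270.15 mm²), the r=4 cylinder at (3, 8) partially overlaps it — only the 28.34 mm² overlap (of its 49.69 mm²) is removed, clipping the outline; the cone at (16, 9.5) misses the remaining region (no effect) — area = 241.82 mm². At z = 4.65: the cone contributes a regular 24-gon of circumradius 5.303 (interpolated between r1=10.5 and r2=1 at t=0.547) (area = (24/2)·5.303²·sin(360°/24) = 87.34 mm²); the r=4 cylinder at (3, 8) contributes a regular 24-gon of circumradius 4 (area = (24/2)·4.000²·sin(360°/24) = 49.69 mm²); the cone at (16, 9.5): at t=0.922 of its height the radius interpolates to r₁+(r₂−r₁)t = 3.006, giving a regular 24-gon of that circumradius (area = (24/2)·3.006²·sin(360°/24) = 28.06 mm²); Subtracting the remaining from the first: starting from the cone (87.34 mm²), the r=4 cylinder at (3, 8) partially overlaps it — only the 1.66 mm² overlap (of its 49.69 mm²) is removed, clipping the outline; the cone at (16, 9.5) misses the remaining region (no effect) — area = 85.68 mm². Checking containment: the cross-section at z = 4.65 is a subset of the cross-section at z = 1.05.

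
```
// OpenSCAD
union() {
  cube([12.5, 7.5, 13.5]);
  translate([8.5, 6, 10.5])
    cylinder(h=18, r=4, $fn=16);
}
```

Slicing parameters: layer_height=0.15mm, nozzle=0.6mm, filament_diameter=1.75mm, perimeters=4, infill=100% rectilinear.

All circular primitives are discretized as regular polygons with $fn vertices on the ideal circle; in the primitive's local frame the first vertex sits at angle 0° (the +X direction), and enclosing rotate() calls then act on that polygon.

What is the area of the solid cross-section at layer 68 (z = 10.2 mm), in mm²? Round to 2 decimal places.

93.75 mm²

At z = 10.2 mm: the cube (footprint 12.5×7.5) is included at this height (area 93.75 mm²); the cylinder at (8.5, 6) does not reach this height (z outside [10.5, 28.5]); Merging all regions: only the 12.5×7.5 cube is present, so the union is just that shape — area = 93.75 mm². Overall, the cross-section is a single solid region. Net area = 93.75 mm².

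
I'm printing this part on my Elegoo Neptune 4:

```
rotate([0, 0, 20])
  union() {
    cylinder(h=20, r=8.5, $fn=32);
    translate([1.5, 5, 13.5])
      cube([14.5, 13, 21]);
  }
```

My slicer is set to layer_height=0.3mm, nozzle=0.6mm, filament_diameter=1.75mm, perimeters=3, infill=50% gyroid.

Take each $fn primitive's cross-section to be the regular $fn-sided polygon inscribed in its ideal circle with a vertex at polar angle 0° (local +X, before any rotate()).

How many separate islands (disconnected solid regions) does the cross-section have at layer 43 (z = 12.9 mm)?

1

At z = 12.9 mm: the r=8.5 cylinder gives a regular 32-gon of circumradius 8.5 (constant along its height); the cube at (1.5, 5) does not reach this height (z outside [13.5, 34.5]); Taking the union: only the r=8.5 cylinder is present, so the union is just that shape — 1 connected region; (rotated 20° about Z; rotation is an isometry so areas/perimeters/island counts are preserved). Overall, the cross-section is a single solid region. Island count = 1.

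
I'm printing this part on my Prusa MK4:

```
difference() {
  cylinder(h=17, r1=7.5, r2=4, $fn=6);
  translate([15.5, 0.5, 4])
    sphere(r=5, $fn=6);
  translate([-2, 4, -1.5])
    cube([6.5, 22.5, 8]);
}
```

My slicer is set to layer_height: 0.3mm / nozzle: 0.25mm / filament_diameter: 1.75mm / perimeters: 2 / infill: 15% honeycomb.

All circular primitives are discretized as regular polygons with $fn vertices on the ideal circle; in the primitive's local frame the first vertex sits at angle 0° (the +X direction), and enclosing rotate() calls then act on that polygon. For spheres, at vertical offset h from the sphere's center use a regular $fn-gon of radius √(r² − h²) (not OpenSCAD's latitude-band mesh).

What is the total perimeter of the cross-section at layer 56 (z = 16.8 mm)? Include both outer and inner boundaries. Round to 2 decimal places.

24.25 mm

At z = 16.8 mm: the cone contributes a regular 6-gon of circumradius 4.041 (interpolated between r1=7.5 and r2=4 at t=0.988) (perimeter = 2·6·4.041·sin(180°/6) = 24.25 mm); the sphere at (15.5, 0.5) is not intersected at this z (|z−center|=12.800 > r=5); the cube at (-2, 4) is absent (z outside [-1.5, 6.5]); After the difference (first − rest): none of the subtracted shapes is present at this height, so the cone is unchanged — boundary = 24.25 mm. Overall, the cross-section is a single solid region. Total boundary length (outer) = 24.25 mm.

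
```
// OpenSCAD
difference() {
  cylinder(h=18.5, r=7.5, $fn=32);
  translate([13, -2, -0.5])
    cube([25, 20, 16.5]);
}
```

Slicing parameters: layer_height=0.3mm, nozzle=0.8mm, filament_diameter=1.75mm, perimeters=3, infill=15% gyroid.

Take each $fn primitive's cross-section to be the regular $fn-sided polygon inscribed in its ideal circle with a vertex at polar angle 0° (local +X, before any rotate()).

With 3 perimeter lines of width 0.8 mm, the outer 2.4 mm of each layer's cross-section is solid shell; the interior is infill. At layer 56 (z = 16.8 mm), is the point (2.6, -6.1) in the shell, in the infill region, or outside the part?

At z = 16.8 mm: the r=7.5 cylinder gives a regular 32-gon of circumradius 7.5 (constant along its height); the cube at (13, -2) is absent (z outside [-0.5, 16]); Taking the first minus the rest: none of the subtracted shapes is present at this height, so the r=7.5 cylinder is unchanged — 1 connected region. Overall, the cross-section is a single solid region. The nearest boundary edge runs (2.87, -6.93)→(4.17, -6.24); distance from the point to it = 0.86 mm. The point is inside the cross-section, 0.86 mm from the nearest boundary — within the 2.4 mm shell band (3 × 0.8).

shell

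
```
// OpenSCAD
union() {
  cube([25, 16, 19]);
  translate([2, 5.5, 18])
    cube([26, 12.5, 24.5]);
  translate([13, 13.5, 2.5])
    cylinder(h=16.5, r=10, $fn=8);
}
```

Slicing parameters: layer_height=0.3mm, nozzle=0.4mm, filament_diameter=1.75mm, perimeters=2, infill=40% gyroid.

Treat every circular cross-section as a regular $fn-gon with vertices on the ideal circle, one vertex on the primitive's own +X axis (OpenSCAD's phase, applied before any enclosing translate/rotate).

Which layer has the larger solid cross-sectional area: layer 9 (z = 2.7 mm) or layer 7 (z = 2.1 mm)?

layer 9 (z = 2.7 mm)

Layer 9 (z = 2.7): the cube is present — its section is the full 25×16 rectangle (area 400.00 mm²); the cube at (2, 5.5) is not intersected at this z (z outside [18, 42.5]); the r=10 cylinder at (13, 13.5) contributes a regular 8-gon of circumradius 10 (area = (8/2)·10.000²·sin(360°/8) = 282.84 mm²); Taking the union: the regions partially overlap — summed areas 682.84 mm² minus the doubly-counted overlap 188.83 mm² gives 494.01 mm² — area = 494.01 mm². So its area = 494.01 mm². Layer 7 (z = 2.1): the 25×16 cube contributes its full rectangle (area 400.00 mm²); the cube at (2, 5.5) is not intersected at this z (z outside [18, 42.5]); the cylinder at (13, 13.5) is absent (z outside [2.5, 19]); Taking the union: only the 25×16 cube is present, so the union is just that shape — area = 400.00 mm². So its area = 400.00 mm². Layer 9 is larger (494.01 vs 400.00 mm²).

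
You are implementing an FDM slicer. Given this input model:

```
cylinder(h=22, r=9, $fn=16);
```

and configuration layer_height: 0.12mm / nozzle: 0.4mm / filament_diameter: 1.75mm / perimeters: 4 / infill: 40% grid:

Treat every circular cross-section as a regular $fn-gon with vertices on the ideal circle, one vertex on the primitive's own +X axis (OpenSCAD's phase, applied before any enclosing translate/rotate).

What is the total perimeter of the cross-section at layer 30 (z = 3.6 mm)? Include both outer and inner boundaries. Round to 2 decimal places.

56.19 mm

At z = 3.6 mm: the r=9 cylinder gives a regular 16-gon of circumradius 9 (constant along its height) (perimeter = 2·16·9.000·sin(180°/16) = 56.19 mm). Overall, the cross-section is a single solid region. Total boundary length (outer) = 56.19 mm.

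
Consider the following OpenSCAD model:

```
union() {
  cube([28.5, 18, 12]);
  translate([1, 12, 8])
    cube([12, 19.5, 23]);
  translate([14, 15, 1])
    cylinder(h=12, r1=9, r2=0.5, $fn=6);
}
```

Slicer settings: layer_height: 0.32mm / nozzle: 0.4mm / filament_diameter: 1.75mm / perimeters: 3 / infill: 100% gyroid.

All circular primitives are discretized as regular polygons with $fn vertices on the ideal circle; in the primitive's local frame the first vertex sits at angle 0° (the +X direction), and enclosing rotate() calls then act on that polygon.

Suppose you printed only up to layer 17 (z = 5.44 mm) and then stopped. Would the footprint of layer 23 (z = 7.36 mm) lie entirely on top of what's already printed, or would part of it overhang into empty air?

entirely on top

Compare the two slices. At z = 5.44: the 28.5×18 cube contributes its full rectangle (area 513.00 mm²); the cube at (1, 12) is not intersected at this z (z outside [8, 31]); the cone at (14, 15): at t=0.370 of its height the radius interpolates to r₁+(r₂−r₁)t = 5.855, giving a regular 6-gon of that circumradius (area = (6/2)·5.855²·sin(360°/6) = 89.06 mm²); Taking the union: the regions partially overlap — summed areas 602.06 mm² minus the doubly-counted overlap 74.47 mm² gives 527.60 mm² — area = 527.60 mm². At z = 7.36: the cube (footprint 28.5×18) is included at this height (area 513.00 mm²); the cube at (1, 12) is not intersected at this z (z outside [8, 31]); the cone at (14, 15) (r1=9→r2=0.5) has section circumradius 4.495 here — a regular 6-gon (area = (6/2)·4.495²·sin(360°/6) = 52.49 mm²); Combining (union): the regions partially overlap — summed areas 565.49 mm² minus the doubly-counted overlap 48.02 mm² gives 517.47 mm² — area = 517.47 mm². Checking containment: the cross-section at z = 7.36 is a subset of the cross-section at z = 5.44.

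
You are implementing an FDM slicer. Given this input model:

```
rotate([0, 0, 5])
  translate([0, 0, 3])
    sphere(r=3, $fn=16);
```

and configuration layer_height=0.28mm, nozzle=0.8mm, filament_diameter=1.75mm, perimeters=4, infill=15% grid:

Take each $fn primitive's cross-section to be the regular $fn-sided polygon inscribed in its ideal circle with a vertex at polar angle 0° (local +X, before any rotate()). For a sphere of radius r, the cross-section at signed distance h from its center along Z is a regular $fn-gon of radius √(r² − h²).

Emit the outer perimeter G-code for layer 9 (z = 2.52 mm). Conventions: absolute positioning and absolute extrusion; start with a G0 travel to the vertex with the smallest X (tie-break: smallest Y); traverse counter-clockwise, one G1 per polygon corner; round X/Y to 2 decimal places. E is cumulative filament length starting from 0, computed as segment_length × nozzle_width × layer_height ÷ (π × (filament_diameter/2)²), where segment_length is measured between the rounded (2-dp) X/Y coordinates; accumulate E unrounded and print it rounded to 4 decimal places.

At z = 2.52 mm: the sphere: section is a regular 16-gon, circumradius = √(r²−h²) = √(3²−0.48²) = 2.961; (whole slice rotated 5° about Z — lengths, areas and connectivity unchanged). The outline is a single polygon with 16 vertices. Extrusion per mm of travel: 0.8 × 0.28 / (π × 0.875²) = 0.093128. Accumulating E over each segment gives final E = 1.7215.

G0 X-2.95 Y-0.26 Z2.52
G1 X-2.63 Y-1.37 E0.1076
G1 X-1.90 Y-2.27 E0.2155
G1 X-0.89 Y-2.82 E0.3226
G1 X0.26 Y-2.95 E0.4304
G1 X1.37 Y-2.63 E0.5380
G1 X2.27 Y-1.90 E0.6459
G1 X2.82 Y-0.89 E0.7530
G1 X2.95 Y0.26 E0.8608
G1 X2.63 Y1.37 E0.9684
G1 X1.90 Y2.27 E1.0763
G1 X0.89 Y2.82 E1.1834
G1 X-0.26 Y2.95 E1.2912
G1 X-1.37 Y2.63 E1.3987
G1 X-2.27 Y1.90 E1.5067
G1 X-2.82 Y0.89 E1.6138
G1 X-2.95 Y-0.26 E1.7215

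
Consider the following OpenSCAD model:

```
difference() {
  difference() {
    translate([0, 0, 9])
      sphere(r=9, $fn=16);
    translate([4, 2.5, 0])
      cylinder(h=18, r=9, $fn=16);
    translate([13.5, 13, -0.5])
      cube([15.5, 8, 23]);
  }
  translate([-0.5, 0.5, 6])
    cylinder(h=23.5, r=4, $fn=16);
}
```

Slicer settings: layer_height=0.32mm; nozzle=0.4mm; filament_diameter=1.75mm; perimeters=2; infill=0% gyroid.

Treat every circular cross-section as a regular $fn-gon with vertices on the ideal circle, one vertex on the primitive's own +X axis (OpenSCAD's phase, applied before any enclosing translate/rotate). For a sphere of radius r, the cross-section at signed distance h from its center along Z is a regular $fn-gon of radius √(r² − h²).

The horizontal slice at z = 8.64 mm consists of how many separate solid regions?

1

At z = 8.64 mm: the r=9 sphere slices to a regular 16-gon of circumradius 8.993 (√(r²−h²) with h=0.36 from center); the r=9 cylinder at (4, 2.5) gives a regular 16-gon of circumradius 9 (constant along its height); the 15.5×8 cube at (13.5, 13) contributes its full rectangle; Subtracting the remaining from the first: starting from the r=9 sphere, the r=9 cylinder at (4, 2.5) partially overlaps it — only the 164.85 mm² overlap (of its 247.98 mm²) is removed, clipping the outline; the 15.5×8 cube at (13.5, 13) misses the remaining region (no effect) — 1 connected region; the r=4 cylinder at (-0.5, 0.5) contributes a regular 16-gon of circumradius 4; After the difference (first − rest): starting from that combined region, the r=4 cylinder at (-0.5, 0.5) misses the remaining region (no effect) — 1 connected region. The result has 1 disconnected region.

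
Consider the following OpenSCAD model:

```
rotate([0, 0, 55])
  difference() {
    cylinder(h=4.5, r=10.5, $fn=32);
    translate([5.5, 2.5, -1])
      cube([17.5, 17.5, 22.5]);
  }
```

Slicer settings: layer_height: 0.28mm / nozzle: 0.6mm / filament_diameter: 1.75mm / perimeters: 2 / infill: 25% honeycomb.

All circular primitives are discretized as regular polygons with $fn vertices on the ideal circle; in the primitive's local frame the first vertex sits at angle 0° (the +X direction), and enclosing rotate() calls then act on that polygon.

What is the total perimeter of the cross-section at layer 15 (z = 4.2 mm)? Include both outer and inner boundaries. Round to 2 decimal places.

68.80 mm

At z = 4.2 mm: the cylinder: section is a regular 32-gon, circumradius r=10.5 (perimeter = 2·32·10.500·sin(180°/32) = 65.87 mm); the cube at (5.5, 2.5) (footprint 17.5×17.5) is included at this height (perimeter 70.00 mm); After the difference (first − rest): starting from the r=10.5 cylinder, the 17.5×17.5 cube at (5.5, 2.5) partially overlaps it — only the 19.08 mm² overlap (of its 306.25 mm²) is removed, clipping the outline — boundary = 68.80 mm; (rotated 55° about Z; rotation is an isometry so areas/perimeters/island counts are preserved). Overall, the cross-section is a single solid region. Total boundary length (outer) = 68.80 mm.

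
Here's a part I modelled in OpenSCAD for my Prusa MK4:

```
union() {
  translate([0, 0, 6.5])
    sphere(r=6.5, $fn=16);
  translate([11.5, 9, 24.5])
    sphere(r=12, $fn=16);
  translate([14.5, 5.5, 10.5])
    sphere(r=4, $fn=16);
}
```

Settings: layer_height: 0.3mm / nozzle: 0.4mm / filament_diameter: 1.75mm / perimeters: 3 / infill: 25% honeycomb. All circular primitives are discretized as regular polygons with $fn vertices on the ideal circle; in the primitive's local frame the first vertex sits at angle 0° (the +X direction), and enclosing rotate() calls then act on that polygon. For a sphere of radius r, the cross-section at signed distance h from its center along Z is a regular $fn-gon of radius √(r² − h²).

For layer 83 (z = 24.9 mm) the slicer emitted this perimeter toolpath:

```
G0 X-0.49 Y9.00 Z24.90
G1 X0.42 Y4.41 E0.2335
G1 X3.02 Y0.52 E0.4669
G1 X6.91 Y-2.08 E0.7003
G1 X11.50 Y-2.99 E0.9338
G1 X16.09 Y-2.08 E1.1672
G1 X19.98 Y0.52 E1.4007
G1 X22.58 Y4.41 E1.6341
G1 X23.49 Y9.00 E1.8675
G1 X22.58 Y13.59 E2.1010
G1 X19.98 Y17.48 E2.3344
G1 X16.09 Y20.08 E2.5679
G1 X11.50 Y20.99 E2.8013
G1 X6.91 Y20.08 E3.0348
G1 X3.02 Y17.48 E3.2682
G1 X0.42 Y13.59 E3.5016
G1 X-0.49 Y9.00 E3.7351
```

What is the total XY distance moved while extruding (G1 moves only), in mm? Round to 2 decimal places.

Sum the Euclidean lengths of each G1 segment: total = 74.87 mm.

74.87 mm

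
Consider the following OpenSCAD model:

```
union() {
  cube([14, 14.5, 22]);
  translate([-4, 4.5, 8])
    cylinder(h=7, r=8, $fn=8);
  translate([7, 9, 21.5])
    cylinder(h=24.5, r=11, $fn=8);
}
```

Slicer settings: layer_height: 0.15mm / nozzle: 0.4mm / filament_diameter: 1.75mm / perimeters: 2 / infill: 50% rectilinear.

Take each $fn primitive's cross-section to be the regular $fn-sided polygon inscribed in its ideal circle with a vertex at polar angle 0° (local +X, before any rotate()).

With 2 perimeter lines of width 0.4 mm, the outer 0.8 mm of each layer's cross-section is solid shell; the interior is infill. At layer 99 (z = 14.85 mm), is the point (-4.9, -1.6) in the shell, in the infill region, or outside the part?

At z = 14.85 mm: the cube (footprint 14×14.5) is included at this height; the r=8 cylinder at (-4, 4.5) contributes a regular 8-gon of circumradius 8; the cylinder at (7, 9) is not intersected at this z (z outside [21.5, 46]); Combining (union): the regions partially overlap (shared area 30.37 mm²), so overlapping operands fuse into one piece — 1 connected region. Overall, the cross-section is a single solid region. The nearest boundary edge runs (-4.00, -3.50)→(-9.66, -1.16); distance from the point to it = 1.41 mm. The point is inside the cross-section and 1.41 mm from the nearest boundary — more than the 0.8 mm shell width (2 × 0.4), so it's in the infill interior.

infill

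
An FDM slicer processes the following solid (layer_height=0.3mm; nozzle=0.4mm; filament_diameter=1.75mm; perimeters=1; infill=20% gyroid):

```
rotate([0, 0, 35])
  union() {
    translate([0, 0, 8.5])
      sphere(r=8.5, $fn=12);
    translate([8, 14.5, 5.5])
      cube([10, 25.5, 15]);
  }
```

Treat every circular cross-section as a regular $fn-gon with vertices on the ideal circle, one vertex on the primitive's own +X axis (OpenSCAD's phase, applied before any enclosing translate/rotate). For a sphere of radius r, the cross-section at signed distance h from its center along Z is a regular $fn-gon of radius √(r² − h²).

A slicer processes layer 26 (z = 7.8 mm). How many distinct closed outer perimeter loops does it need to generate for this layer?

2

At z = 7.8 mm: the r=8.5 sphere contributes a regular 12-gon of circumradius √(8.5²−0.7²) = 8.471; the cube at (8, 14.5) is present — its section is the full 10×25.5 rectangle; Merging all regions: the 2 present regions are separate (no shared area or edge), so areas and boundary lengths simply add and each stays a separate island — 2 connected regions; (rotated 35° about Z; rotation is an isometry so areas/perimeters/island counts are preserved). The result has 2 disconnected regions.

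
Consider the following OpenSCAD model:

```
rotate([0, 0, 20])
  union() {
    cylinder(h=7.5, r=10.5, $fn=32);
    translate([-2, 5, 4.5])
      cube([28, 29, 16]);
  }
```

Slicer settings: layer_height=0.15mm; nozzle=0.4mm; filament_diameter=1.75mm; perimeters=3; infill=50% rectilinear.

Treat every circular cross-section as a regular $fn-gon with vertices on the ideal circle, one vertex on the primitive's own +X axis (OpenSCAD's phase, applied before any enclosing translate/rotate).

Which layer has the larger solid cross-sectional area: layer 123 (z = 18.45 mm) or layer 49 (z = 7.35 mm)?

layer 49 (z = 7.35 mm)

Layer 123 (z = 18.45): the cylinder is not intersected at this z (z outside [0, 7.5]); the cube at (-2, 5) is present — its section is the full 28×29 rectangle (area 812.00 mm²); Taking the union: only the 28×29 cube at (-2, 5) is present, so the union is just that shape — area = 812.00 mm²; (whole slice rotated 20° about Z — lengths, areas and connectivity unchanged). So its area = 812.00 mm². Layer 49 (z = 7.35): the r=10.5 cylinder contributes a regular 32-gon of circumradius 10.5 (area = (32/2)·10.500²·sin(360°/32) = 344.14 mm²); the cube at (-2, 5) is present — its section is the full 28×29 rectangle (area 812.00 mm²); Merging all regions: the regions partially overlap — summed areas 1156.14 mm² minus the doubly-counted overlap 46.57 mm² gives 1109.57 mm² — area = 1109.57 mm²; (rotated 20° about Z; rotation is an isometry so areas/perimeters/island counts are preserved). So its area = 1109.57 mm². Layer 49 is larger (1109.57 vs 812.00 mm²).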